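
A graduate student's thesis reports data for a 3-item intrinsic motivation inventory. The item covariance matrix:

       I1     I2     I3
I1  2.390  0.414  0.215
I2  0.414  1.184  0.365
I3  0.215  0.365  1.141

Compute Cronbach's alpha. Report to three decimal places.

ΣVar(i) = 2.390 + 1.184 + 1.141 = 4.715
Sum of the distinct covariances = 0.994
σ²_T = 4.715 + 2 × 0.994 = 6.703
α = (k/(k−1))·(1 − ΣVar(i)/σ²_T) = (3/2)·(1 − 4.715/6.703) = 0.445

α = 0.445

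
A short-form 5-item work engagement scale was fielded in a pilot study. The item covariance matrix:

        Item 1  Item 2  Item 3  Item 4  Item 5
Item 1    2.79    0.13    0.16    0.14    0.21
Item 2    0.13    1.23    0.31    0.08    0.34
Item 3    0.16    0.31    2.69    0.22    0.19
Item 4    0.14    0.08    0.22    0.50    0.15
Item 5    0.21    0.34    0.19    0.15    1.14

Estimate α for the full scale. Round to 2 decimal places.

Σσᵢ² = 2.79 + 1.23 + 2.69 + 0.50 + 1.14 = 8.35
Sum of off-diagonal covariances = 1.93
Var(T) = 8.35 + 2 × 1.93 = 12.21
α = (k/(k−1))·(1 − Σσᵢ²/Var(T)) = (5/4)·(1 − 8.35/12.21) = 0.40

α = 0.40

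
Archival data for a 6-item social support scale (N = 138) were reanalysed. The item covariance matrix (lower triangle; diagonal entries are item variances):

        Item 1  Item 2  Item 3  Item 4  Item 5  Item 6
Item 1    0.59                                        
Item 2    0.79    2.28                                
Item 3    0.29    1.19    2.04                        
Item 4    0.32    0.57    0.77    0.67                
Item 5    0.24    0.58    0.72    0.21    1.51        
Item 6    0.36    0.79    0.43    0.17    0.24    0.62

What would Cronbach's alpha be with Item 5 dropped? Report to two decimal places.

Cronbach's alpha = 0.81

Remaining items: Item 1, Item 2, Item 3, Item 4, Item 6 (k = 5).
ΣVar(i) = 0.59 + 2.28 + 2.04 + 0.67 + 0.62 = 6.20
total variance = 6.20 + 2 × 5.68 = 17.56
α (item deleted) = (5/4)·(1 − 6.20/17.56) = 0.81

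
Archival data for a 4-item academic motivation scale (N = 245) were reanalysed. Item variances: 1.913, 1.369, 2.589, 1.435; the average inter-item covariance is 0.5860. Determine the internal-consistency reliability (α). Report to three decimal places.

ΣVar(i) = 1.913 + 1.369 + 2.589 + 1.435 = 7.306
Sum of the 6 distinct covariances = 6 × 0.5860 = 3.5160
Var(T) = ΣVar(i) + 2·Σcov = 7.306 + 2 × 3.5160 = 14.3380
α = (4/3)·(1 − 7.306/14.3380) = 0.654

α = 0.654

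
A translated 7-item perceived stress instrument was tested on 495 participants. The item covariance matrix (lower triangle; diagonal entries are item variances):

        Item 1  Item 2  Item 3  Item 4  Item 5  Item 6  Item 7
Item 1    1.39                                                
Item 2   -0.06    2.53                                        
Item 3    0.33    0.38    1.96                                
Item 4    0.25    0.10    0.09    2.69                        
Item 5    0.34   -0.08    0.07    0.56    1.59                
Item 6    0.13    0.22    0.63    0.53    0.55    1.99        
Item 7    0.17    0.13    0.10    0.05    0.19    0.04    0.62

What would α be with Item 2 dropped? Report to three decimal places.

α = 0.529

Remaining items: Item 1, Item 3, Item 4, Item 5, Item 6, Item 7 (k = 6).
sum of item variances = 1.39 + 1.96 + 2.69 + 1.59 + 1.99 + 0.62 = 10.24
σ²_T = 10.24 + 2 × 4.03 = 18.30
α (item deleted) = (6/5)·(1 − 10.24/18.30) = 0.529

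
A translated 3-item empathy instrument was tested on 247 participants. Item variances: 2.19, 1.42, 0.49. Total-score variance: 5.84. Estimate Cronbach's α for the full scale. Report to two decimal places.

Σσᵢ² = 2.19 + 1.42 + 0.49 = 4.10
α = (k/(k−1))·(1 − Σσᵢ²/σ²_T) = (3/2)·(1 − 4.10/5.84) = 0.45

Cronbach's α = 0.45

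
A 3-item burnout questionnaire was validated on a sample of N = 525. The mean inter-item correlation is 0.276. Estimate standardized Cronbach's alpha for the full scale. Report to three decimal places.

Standardized α = k·r̄ / (1 + (k−1)·r̄) = 3 × 0.276 / (1 + 2 × 0.276)
  = 0.8280 / 1.5520 = 0.534

α = 0.534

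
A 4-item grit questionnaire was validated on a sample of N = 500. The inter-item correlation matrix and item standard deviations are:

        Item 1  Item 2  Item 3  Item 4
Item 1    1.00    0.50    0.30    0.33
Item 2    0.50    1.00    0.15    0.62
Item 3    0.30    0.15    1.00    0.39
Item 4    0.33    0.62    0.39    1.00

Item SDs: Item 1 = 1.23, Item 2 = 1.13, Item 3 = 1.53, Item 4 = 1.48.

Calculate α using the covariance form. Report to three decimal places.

Σσ²ᵢ = 1.23² + 1.13² + 1.53² + 1.48² = 7.3211
Covariances σ_ij = r_ij · s_i · s_j:
  σ(Item 1,Item 2) = 0.50 × 1.23 × 1.13 = 0.6949
  σ(Item 1,Item 3) = 0.30 × 1.23 × 1.53 = 0.5646
  σ(Item 1,Item 4) = 0.33 × 1.23 × 1.48 = 0.6007
  σ(Item 2,Item 3) = 0.15 × 1.13 × 1.53 = 0.2593
  σ(Item 2,Item 4) = 0.62 × 1.13 × 1.48 = 1.0369
  σ(Item 3,Item 4) = 0.39 × 1.53 × 1.48 = 0.8831
σ²_T = Σσ²ᵢ + 2·Σσ_ij = 7.3211 + 2 × 4.0395 = 15.4001
α = (4/3)·(1 − 7.3211/15.4001) = 0.699

α = 0.699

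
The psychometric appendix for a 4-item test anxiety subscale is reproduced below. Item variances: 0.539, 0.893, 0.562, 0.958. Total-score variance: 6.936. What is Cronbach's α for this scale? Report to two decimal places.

Cronbach's α = 0.77

sum of item variances = 0.539 + 0.893 + 0.562 + 0.958 = 2.952
α = (k/(k−1))·(1 − sum of item variances/Var(T)) = (4/3)·(1 − 2.952/6.936) = 0.77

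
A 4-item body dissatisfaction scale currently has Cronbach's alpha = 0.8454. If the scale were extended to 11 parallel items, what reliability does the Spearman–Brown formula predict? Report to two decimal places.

Length factor m = 11/4 = 2.7500
α' = m·α / (1 + (m−1)·α)
   = 11/4 × 0.8454 / (1 + (11/4 − 1) × 0.8454)
   = 2.3249 / 2.4794 = 0.94

predicted reliability = 0.94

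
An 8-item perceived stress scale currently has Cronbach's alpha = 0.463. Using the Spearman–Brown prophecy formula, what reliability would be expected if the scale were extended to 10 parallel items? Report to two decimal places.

predicted reliability = 0.52

Length factor m = 10/8 = 1.2500
α' = m·α / (1 + (m−1)·α)
   = 10/8 × 0.463 / (1 + (10/8 − 1) × 0.463)
   = 0.5787 / 1.1158 = 0.52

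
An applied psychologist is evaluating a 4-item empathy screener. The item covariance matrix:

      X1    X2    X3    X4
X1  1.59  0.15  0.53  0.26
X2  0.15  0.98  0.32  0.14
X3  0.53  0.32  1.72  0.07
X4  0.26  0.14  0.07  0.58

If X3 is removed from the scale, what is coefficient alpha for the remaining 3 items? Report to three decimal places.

Remaining items: X1, X2, X4 (k = 3).
ΣVar(i) = 1.59 + 0.98 + 0.58 = 3.15
Var(T) = 3.15 + 2 × 0.55 = 4.25
α (item deleted) = (3/2)·(1 − 3.15/4.25) = 0.388

α = 0.388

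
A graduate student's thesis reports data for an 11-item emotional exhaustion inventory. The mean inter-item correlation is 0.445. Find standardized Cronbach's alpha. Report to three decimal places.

standardized Cronbach's alpha = 0.898

Standardized α = k·r̄ / (1 + (k−1)·r̄) = 11 × 0.445 / (1 + 10 × 0.445)
  = 4.8950 / 5.4500 = 0.898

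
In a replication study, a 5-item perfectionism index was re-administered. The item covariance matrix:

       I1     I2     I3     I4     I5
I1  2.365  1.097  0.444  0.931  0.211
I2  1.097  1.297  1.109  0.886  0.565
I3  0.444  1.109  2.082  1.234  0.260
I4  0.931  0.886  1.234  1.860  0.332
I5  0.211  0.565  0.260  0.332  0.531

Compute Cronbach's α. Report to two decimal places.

α = 0.79

Σσ²ᵢ = 2.365 + 1.297 + 2.082 + 1.860 + 0.531 = 8.135
Sum of off-diagonal covariances = 7.069
σ²_T = 8.135 + 2 × 7.069 = 22.273
α = (k/(k−1))·(1 − Σσ²ᵢ/σ²_T) = (5/4)·(1 − 8.135/22.273) = 0.79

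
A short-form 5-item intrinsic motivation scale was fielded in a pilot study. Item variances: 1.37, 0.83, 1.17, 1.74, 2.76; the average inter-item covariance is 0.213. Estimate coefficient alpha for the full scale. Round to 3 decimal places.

coefficient alpha = 0.439

ΣVar(i) = 1.37 + 0.83 + 1.17 + 1.74 + 2.76 = 7.87
Sum of the 10 distinct covariances = 10 × 0.213 = 2.130
Var(T) = ΣVar(i) + 2·Σcov = 7.87 + 2 × 2.130 = 12.130
α = (5/4)·(1 − 7.87/12.130) = 0.439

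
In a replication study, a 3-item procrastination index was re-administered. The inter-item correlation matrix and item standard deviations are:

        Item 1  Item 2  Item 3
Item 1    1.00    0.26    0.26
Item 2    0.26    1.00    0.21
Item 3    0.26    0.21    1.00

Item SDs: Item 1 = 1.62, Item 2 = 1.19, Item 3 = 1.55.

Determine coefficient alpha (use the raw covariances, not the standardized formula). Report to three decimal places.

Σσ²ᵢ = 1.62² + 1.19² + 1.55² = 6.4430
Covariances σ_ij = r_ij · s_i · s_j:
  σ(Item 1,Item 2) = 0.26 × 1.62 × 1.19 = 0.5012
  σ(Item 1,Item 3) = 0.26 × 1.62 × 1.55 = 0.6529
  σ(Item 2,Item 3) = 0.21 × 1.19 × 1.55 = 0.3873
σ²_T = Σσ²ᵢ + 2·Σσ_ij = 6.4430 + 2 × 1.5414 = 9.5258
α = (3/2)·(1 − 6.4430/9.5258) = 0.485

coefficient alpha = 0.485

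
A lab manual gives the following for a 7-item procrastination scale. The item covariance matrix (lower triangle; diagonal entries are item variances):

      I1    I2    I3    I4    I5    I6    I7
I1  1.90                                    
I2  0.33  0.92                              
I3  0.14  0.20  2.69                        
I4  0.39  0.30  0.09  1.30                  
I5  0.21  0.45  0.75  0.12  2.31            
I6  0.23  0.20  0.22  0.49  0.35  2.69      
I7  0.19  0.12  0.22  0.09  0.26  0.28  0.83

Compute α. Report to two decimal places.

α = 0.55

ΣVar(i) = 1.90 + 0.92 + 2.69 + 1.30 + 2.31 + 2.69 + 0.83 = 12.64
Sum of the distinct covariances = 5.63
σ²_T = 12.64 + 2 × 5.63 = 23.90
α = (k/(k−1))·(1 − ΣVar(i)/σ²_T) = (7/6)·(1 − 12.64/23.90) = 0.55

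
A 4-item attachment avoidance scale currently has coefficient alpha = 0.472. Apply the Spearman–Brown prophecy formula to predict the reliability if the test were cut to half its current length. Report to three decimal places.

predicted reliability = 0.309

Length factor m = 1/2
α' = m·α / (1 − (1−m)·α)
   = 1/2 × 0.472 / (1 − (1 − 1/2) × 0.472)
   = 0.2360 / 0.7640 = 0.309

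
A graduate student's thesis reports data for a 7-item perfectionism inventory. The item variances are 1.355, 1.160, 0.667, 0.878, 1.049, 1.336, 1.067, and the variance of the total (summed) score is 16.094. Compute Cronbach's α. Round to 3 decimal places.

ΣVar(i) = 1.355 + 1.160 + 0.667 + 0.878 + 1.049 + 1.336 + 1.067 = 7.512
α = (k/(k−1))·(1 − ΣVar(i)/σ²_total) = (7/6)·(1 − 7.512/16.094) = 0.622

Cronbach's α = 0.622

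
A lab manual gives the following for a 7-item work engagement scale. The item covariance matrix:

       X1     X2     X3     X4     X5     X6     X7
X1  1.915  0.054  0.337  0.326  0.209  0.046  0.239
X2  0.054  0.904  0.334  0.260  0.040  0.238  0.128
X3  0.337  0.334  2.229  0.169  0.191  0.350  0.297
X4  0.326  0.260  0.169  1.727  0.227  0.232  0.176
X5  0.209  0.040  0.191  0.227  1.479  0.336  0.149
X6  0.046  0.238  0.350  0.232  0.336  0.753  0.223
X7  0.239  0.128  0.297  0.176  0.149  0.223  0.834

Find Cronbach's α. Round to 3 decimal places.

Cronbach's α = 0.561

Σσ²ᵢ = 1.915 + 0.904 + 2.229 + 1.727 + 1.479 + 0.753 + 0.834 = 9.841
Σ_{i<j} σ_ij = 4.561
Var(T) = 9.841 + 2 × 4.561 = 18.963
α = (k/(k−1))·(1 − Σσ²ᵢ/Var(T)) = (7/6)·(1 − 9.841/18.963) = 0.561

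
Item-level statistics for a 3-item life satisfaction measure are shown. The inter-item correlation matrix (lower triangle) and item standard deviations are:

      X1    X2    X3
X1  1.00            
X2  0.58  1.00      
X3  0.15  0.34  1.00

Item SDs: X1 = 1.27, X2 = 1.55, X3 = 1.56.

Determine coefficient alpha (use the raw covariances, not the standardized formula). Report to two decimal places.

coefficient alpha = 0.62

Σσ²ᵢ = 1.27² + 1.55² + 1.56² = 6.4490
Covariances σ_ij = r_ij · s_i · s_j:
  σ(X1,X2) = 0.58 × 1.27 × 1.55 = 1.1417
  σ(X1,X3) = 0.15 × 1.27 × 1.56 = 0.2972
  σ(X2,X3) = 0.34 × 1.55 × 1.56 = 0.8221
σ²_T = Σσ²ᵢ + 2·Σσ_ij = 6.4490 + 2 × 2.2610 = 10.9710
α = (3/2)·(1 − 6.4490/10.9710) = 0.62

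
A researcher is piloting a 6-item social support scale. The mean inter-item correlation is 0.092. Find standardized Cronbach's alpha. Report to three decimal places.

standardized Cronbach's alpha = 0.378

Standardized α = k·r̄ / (1 + (k−1)·r̄) = 6 × 0.092 / (1 + 5 × 0.092)
  = 0.5520 / 1.4600 = 0.378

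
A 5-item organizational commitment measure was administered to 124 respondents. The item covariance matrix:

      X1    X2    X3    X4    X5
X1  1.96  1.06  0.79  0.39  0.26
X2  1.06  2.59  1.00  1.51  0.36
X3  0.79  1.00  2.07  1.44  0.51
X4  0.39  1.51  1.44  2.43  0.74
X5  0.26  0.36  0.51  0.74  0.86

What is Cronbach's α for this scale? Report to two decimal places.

Σσᵢ² = 1.96 + 2.59 + 2.07 + 2.43 + 0.86 = 9.91
Σ_{i<j} σ_ij = 8.06
Var(T) = 9.91 + 2 × 8.06 = 26.03
α = (k/(k−1))·(1 − Σσᵢ²/Var(T)) = (5/4)·(1 − 9.91/26.03) = 0.77

α = 0.77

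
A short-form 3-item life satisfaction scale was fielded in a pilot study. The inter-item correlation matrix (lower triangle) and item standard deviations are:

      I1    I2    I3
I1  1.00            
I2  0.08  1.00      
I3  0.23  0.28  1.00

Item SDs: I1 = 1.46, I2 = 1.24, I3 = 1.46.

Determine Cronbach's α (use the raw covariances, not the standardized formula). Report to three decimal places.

Σσ²ᵢ = 1.46² + 1.24² + 1.46² = 5.8008
Covariances σ_ij = r_ij · s_i · s_j:
  σ(I1,I2) = 0.08 × 1.46 × 1.24 = 0.1448
  σ(I1,I3) = 0.23 × 1.46 × 1.46 = 0.4903
  σ(I2,I3) = 0.28 × 1.24 × 1.46 = 0.5069
σ²_T = Σσ²ᵢ + 2·Σσ_ij = 5.8008 + 2 × 1.1420 = 8.0848
α = (3/2)·(1 − 5.8008/8.0848) = 0.424

α = 0.424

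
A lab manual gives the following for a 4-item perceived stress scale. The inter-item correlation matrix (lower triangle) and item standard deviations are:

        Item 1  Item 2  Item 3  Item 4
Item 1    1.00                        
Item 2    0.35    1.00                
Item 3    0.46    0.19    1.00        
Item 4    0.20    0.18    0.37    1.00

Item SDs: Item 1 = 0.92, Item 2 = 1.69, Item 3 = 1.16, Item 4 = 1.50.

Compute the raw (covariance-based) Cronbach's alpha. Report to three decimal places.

Σσ²ᵢ = 0.92² + 1.69² + 1.16² + 1.50² = 7.2981
Covariances σ_ij = r_ij · s_i · s_j:
  σ(Item 1,Item 2) = 0.35 × 0.92 × 1.69 = 0.5442
  σ(Item 1,Item 3) = 0.46 × 0.92 × 1.16 = 0.4909
  σ(Item 1,Item 4) = 0.20 × 0.92 × 1.50 = 0.2760
  σ(Item 2,Item 3) = 0.19 × 1.69 × 1.16 = 0.3725
  σ(Item 2,Item 4) = 0.18 × 1.69 × 1.50 = 0.4563
  σ(Item 3,Item 4) = 0.37 × 1.16 × 1.50 = 0.6438
σ²_T = Σσ²ᵢ + 2·Σσ_ij = 7.2981 + 2 × 2.7837 = 12.8655
α = (4/3)·(1 − 7.2981/12.8655) = 0.577

α = 0.577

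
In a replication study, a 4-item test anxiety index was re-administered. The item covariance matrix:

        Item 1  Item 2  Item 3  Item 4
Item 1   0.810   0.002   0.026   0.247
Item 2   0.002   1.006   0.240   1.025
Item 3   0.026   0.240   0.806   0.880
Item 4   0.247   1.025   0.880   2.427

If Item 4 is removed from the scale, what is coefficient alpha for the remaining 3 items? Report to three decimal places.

Remaining items: Item 1, Item 2, Item 3 (k = 3).
Σσᵢ² = 0.810 + 1.006 + 0.806 = 2.622
total variance = 2.622 + 2 × 0.268 = 3.158
α (item deleted) = (3/2)·(1 − 2.622/3.158) = 0.255

coefficient alpha = 0.255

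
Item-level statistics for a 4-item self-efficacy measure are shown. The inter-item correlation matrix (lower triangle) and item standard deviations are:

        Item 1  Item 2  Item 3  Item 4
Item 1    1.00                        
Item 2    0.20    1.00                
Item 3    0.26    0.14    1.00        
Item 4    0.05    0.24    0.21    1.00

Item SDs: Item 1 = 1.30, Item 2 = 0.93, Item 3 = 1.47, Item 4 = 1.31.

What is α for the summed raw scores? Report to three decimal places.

α = 0.463

Σσ²ᵢ = 1.30² + 0.93² + 1.47² + 1.31² = 6.4319
Covariances σ_ij = r_ij · s_i · s_j:
  σ(Item 1,Item 2) = 0.20 × 1.30 × 0.93 = 0.2418
  σ(Item 1,Item 3) = 0.26 × 1.30 × 1.47 = 0.4969
  σ(Item 1,Item 4) = 0.05 × 1.30 × 1.31 = 0.0852
  σ(Item 2,Item 3) = 0.14 × 0.93 × 1.47 = 0.1914
  σ(Item 2,Item 4) = 0.24 × 0.93 × 1.31 = 0.2924
  σ(Item 3,Item 4) = 0.21 × 1.47 × 1.31 = 0.4044
σ²_T = Σσ²ᵢ + 2·Σσ_ij = 6.4319 + 2 × 1.7121 = 9.8561
α = (4/3)·(1 − 6.4319/9.8561) = 0.463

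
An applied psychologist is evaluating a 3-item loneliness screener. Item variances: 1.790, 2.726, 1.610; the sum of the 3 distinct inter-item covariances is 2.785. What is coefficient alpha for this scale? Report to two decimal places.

sum of item variances = 1.790 + 2.726 + 1.610 = 6.126
Sum of distinct covariances = 2.785
σ²_total = sum of item variances + 2·Σcov = 6.126 + 2 × 2.785 = 11.696
α = (3/2)·(1 − 6.126/11.696) = 0.71

α = 0.71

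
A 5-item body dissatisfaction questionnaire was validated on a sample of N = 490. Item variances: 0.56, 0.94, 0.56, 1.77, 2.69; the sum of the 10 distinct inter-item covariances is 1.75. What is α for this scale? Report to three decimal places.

Σσᵢ² = 0.56 + 0.94 + 0.56 + 1.77 + 2.69 = 6.52
Sum of distinct covariances = 1.75
total variance = Σσᵢ² + 2·Σcov = 6.52 + 2 × 1.75 = 10.02
α = (5/4)·(1 − 6.52/10.02) = 0.437

α = 0.437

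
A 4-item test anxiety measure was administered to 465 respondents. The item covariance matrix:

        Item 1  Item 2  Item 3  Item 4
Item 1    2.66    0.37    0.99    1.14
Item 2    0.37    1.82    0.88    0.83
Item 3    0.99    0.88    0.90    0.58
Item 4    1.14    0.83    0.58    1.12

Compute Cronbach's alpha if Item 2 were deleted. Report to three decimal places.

α = 0.805

Remaining items: Item 1, Item 3, Item 4 (k = 3).
sum of item variances = 2.66 + 0.90 + 1.12 = 4.68
σ²_total = 4.68 + 2 × 2.71 = 10.10
α (item deleted) = (3/2)·(1 − 4.68/10.10) = 0.805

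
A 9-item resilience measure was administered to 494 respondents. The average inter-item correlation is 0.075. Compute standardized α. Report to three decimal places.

α = 0.422

Standardized α = k·r̄ / (1 + (k−1)·r̄) = 9 × 0.075 / (1 + 8 × 0.075)
  = 0.6750 / 1.6000 = 0.422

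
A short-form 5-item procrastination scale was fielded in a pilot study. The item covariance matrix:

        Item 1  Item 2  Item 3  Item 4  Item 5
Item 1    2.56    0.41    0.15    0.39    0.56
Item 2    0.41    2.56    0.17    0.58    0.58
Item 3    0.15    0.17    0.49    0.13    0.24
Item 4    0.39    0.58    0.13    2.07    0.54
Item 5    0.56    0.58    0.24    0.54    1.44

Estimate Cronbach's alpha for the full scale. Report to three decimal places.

Cronbach's alpha = 0.564

Σσᵢ² = 2.56 + 2.56 + 0.49 + 2.07 + 1.44 = 9.12
Σ_{i<j} σ_ij = 3.75
Var(T) = 9.12 + 2 × 3.75 = 16.62
α = (k/(k−1))·(1 − Σσᵢ²/Var(T)) = (5/4)·(1 − 9.12/16.62) = 0.564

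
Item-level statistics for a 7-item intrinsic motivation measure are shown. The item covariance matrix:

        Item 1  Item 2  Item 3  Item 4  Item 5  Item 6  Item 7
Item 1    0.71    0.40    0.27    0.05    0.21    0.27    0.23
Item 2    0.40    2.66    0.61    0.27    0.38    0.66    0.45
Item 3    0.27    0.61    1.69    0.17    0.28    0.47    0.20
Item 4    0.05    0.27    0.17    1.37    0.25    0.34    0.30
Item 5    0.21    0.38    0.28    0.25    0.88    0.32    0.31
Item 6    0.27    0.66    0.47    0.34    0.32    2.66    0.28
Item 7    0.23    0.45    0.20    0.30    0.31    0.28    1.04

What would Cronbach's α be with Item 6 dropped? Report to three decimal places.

Cronbach's α = 0.614

Remaining items: Item 1, Item 2, Item 3, Item 4, Item 5, Item 7 (k = 6).
Σσᵢ² = 0.71 + 2.66 + 1.69 + 1.37 + 0.88 + 1.04 = 8.35
Var(T) = 8.35 + 2 × 4.38 = 17.11
α (item deleted) = (6/5)·(1 − 8.35/17.11) = 0.614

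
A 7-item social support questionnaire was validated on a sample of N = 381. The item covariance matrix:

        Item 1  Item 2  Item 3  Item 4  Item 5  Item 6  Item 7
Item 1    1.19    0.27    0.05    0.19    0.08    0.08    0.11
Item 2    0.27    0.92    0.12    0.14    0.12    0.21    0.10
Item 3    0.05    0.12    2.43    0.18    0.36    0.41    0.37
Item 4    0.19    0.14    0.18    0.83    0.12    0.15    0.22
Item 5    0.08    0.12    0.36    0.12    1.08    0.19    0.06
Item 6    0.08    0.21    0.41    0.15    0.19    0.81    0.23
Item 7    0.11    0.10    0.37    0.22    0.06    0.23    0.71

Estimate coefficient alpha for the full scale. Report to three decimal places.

Σσ²ᵢ = 1.19 + 0.92 + 2.43 + 0.83 + 1.08 + 0.81 + 0.71 = 7.97
Sum of the distinct covariances = 3.76
σ²_T = 7.97 + 2 × 3.76 = 15.49
α = (k/(k−1))·(1 − Σσ²ᵢ/σ²_T) = (7/6)·(1 − 7.97/15.49) = 0.566

coefficient alpha = 0.566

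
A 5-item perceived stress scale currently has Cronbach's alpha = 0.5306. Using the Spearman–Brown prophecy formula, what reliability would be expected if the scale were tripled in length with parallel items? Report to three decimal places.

predicted reliability = 0.772

Length factor m = 3
α' = m·α / (1 + (m−1)·α)
   = 3 × 0.5306 / (1 + (3 − 1) × 0.5306)
   = 1.5918 / 2.0612 = 0.772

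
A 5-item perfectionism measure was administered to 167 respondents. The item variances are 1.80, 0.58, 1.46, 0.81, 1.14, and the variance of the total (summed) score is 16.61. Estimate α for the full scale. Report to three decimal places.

ΣVar(i) = 1.80 + 0.58 + 1.46 + 0.81 + 1.14 = 5.79
α = (k/(k−1))·(1 − ΣVar(i)/σ²_total) = (5/4)·(1 − 5.79/16.61) = 0.814

α = 0.814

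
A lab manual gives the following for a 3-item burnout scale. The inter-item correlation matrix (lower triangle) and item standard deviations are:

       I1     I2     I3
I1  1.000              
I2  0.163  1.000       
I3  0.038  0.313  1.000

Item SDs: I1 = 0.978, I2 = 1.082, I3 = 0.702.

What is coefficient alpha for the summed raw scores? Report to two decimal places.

Σσ²ᵢ = 0.978² + 1.082² + 0.702² = 2.6200
Covariances σ_ij = r_ij · s_i · s_j:
  σ(I1,I2) = 0.163 × 0.978 × 1.082 = 0.1725
  σ(I1,I3) = 0.038 × 0.978 × 0.702 = 0.0261
  σ(I2,I3) = 0.313 × 1.082 × 0.702 = 0.2377
σ²_T = Σσ²ᵢ + 2·Σσ_ij = 2.6200 + 2 × 0.4363 = 3.4926
α = (3/2)·(1 − 2.6200/3.4926) = 0.37

coefficient alpha = 0.37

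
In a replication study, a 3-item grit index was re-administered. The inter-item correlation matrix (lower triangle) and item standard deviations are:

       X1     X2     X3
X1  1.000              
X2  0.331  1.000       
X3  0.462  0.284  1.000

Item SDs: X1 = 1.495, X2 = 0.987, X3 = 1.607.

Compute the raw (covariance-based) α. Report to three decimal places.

α = 0.622

Σσ²ᵢ = 1.495² + 0.987² + 1.607² = 5.7916
Covariances σ_ij = r_ij · s_i · s_j:
  σ(X1,X2) = 0.331 × 1.495 × 0.987 = 0.4884
  σ(X1,X3) = 0.462 × 1.495 × 1.607 = 1.1099
  σ(X2,X3) = 0.284 × 0.987 × 1.607 = 0.4505
σ²_T = Σσ²ᵢ + 2·Σσ_ij = 5.7916 + 2 × 2.0488 = 9.8892
α = (3/2)·(1 − 5.7916/9.8892) = 0.622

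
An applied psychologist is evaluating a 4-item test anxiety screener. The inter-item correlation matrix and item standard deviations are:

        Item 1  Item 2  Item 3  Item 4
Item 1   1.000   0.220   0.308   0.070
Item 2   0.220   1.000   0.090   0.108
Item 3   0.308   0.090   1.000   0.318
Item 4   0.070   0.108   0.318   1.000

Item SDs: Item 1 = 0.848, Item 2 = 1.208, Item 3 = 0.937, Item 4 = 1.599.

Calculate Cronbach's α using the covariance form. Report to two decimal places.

Σσ²ᵢ = 0.848² + 1.208² + 0.937² + 1.599² = 5.6131
Covariances σ_ij = r_ij · s_i · s_j:
  σ(Item 1,Item 2) = 0.220 × 0.848 × 1.208 = 0.2254
  σ(Item 1,Item 3) = 0.308 × 0.848 × 0.937 = 0.2447
  σ(Item 1,Item 4) = 0.070 × 0.848 × 1.599 = 0.0949
  σ(Item 2,Item 3) = 0.090 × 1.208 × 0.937 = 0.1019
  σ(Item 2,Item 4) = 0.108 × 1.208 × 1.599 = 0.2086
  σ(Item 3,Item 4) = 0.318 × 0.937 × 1.599 = 0.4764
σ²_T = Σσ²ᵢ + 2·Σσ_ij = 5.6131 + 2 × 1.3519 = 8.3169
α = (4/3)·(1 − 5.6131/8.3169) = 0.43

α = 0.43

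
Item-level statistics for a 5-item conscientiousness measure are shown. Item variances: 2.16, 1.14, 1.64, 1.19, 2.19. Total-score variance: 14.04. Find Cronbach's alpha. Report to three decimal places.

Cronbach's alpha = 0.509

Σσᵢ² = 2.16 + 1.14 + 1.64 + 1.19 + 2.19 = 8.32
α = (k/(k−1))·(1 − Σσᵢ²/σ²_T) = (5/4)·(1 − 8.32/14.04) = 0.509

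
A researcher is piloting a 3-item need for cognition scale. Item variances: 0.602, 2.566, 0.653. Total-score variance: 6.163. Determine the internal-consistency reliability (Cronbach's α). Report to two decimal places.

Cronbach's α = 0.57

sum of item variances = 0.602 + 2.566 + 0.653 = 3.821
α = (k/(k−1))·(1 − sum of item variances/total variance) = (3/2)·(1 − 3.821/6.163) = 0.57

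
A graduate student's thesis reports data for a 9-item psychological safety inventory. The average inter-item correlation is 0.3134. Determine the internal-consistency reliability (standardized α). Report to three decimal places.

α = 0.804

Standardized α = k·r̄ / (1 + (k−1)·r̄) = 9 × 0.3134 / (1 + 8 × 0.3134)
  = 2.8206 / 3.5072 = 0.804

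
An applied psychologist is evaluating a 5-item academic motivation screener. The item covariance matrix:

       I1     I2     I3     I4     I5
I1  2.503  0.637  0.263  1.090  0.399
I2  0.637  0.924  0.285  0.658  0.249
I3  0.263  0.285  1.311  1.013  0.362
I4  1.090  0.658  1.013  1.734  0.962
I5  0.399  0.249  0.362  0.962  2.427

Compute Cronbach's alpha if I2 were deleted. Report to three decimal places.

Remaining items: I1, I3, I4, I5 (k = 4).
ΣVar(i) = 2.503 + 1.311 + 1.734 + 2.427 = 7.975
σ²_total = 7.975 + 2 × 4.089 = 16.153
α (item deleted) = (4/3)·(1 − 7.975/16.153) = 0.675

Cronbach's alpha = 0.675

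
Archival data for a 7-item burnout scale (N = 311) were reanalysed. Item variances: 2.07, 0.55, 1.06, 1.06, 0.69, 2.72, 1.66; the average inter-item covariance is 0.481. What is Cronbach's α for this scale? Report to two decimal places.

Σσ²ᵢ = 2.07 + 0.55 + 1.06 + 1.06 + 0.69 + 2.72 + 1.66 = 9.81
Sum of the 21 distinct covariances = 21 × 0.481 = 10.101
total variance = Σσ²ᵢ + 2·Σcov = 9.81 + 2 × 10.101 = 30.012
α = (7/6)·(1 − 9.81/30.012) = 0.79

Cronbach's α = 0.79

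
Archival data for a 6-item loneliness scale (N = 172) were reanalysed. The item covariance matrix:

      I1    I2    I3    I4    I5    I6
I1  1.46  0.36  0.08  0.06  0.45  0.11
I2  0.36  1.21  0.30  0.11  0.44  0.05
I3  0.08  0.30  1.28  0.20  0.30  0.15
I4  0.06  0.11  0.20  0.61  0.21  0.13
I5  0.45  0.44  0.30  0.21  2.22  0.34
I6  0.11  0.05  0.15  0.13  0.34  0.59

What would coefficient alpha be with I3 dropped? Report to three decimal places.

Remaining items: I1, I2, I4, I5, I6 (k = 5).
Σσ²ᵢ = 1.46 + 1.21 + 0.61 + 2.22 + 0.59 = 6.09
σ²_total = 6.09 + 2 × 2.26 = 10.61
α (item deleted) = (5/4)·(1 − 6.09/10.61) = 0.533

α = 0.533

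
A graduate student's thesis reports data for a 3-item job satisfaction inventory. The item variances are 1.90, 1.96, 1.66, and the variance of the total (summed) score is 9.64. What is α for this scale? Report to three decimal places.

Σσ²ᵢ = 1.90 + 1.96 + 1.66 = 5.52
α = (k/(k−1))·(1 − Σσ²ᵢ/Var(T)) = (3/2)·(1 − 5.52/9.64) = 0.641

α = 0.641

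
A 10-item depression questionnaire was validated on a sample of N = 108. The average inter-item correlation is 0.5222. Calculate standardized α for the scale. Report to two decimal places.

Standardized α = k·r̄ / (1 + (k−1)·r̄) = 10 × 0.5222 / (1 + 9 × 0.5222)
  = 5.2220 / 5.6998 = 0.92

α = 0.92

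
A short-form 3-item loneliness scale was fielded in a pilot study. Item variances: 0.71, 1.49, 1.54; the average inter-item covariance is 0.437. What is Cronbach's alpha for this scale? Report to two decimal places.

Cronbach's alpha = 0.62

sum of item variances = 0.71 + 1.49 + 1.54 = 3.74
Sum of the 3 distinct covariances = 3 × 0.437 = 1.311
Var(T) = sum of item variances + 2·Σcov = 3.74 + 2 × 1.311 = 6.362
α = (3/2)·(1 − 3.74/6.362) = 0.62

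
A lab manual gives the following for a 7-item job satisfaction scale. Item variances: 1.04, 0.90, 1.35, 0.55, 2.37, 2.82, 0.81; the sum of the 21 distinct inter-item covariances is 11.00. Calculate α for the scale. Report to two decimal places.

α = 0.81

sum of item variances = 1.04 + 0.90 + 1.35 + 0.55 + 2.37 + 2.82 + 0.81 = 9.84
Sum of distinct covariances = 11.00
total variance = sum of item variances + 2·Σcov = 9.84 + 2 × 11.00 = 31.84
α = (7/6)·(1 − 9.84/31.84) = 0.81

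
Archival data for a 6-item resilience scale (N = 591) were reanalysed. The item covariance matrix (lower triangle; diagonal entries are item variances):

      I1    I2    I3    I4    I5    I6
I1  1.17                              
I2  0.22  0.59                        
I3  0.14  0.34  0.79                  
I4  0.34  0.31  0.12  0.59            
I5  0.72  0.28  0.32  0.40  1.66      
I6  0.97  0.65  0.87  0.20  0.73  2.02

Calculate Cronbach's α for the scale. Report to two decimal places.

Σσ²ᵢ = 1.17 + 0.59 + 0.79 + 0.59 + 1.66 + 2.02 = 6.82
Σ_{i<j} σ_ij = 6.61
Var(T) = 6.82 + 2 × 6.61 = 20.04
α = (k/(k−1))·(1 − Σσ²ᵢ/Var(T)) = (6/5)·(1 − 6.82/20.04) = 0.79

Cronbach's α = 0.79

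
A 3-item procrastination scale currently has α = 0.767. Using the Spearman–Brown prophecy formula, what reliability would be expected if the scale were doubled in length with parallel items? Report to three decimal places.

Length factor m = 2
α' = m·α / (1 + (m−1)·α)
   = 2 × 0.767 / (1 + (2 − 1) × 0.767)
   = 1.5340 / 1.7670 = 0.868

predicted reliability = 0.868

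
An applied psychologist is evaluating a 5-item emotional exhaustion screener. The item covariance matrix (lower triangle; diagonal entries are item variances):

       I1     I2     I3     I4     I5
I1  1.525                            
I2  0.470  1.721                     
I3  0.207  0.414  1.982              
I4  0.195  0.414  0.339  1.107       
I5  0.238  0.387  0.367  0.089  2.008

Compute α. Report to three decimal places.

sum of item variances = 1.525 + 1.721 + 1.982 + 1.107 + 2.008 = 8.343
Σ_{i<j} σ_ij = 3.120
Var(T) = 8.343 + 2 × 3.120 = 14.583
α = (k/(k−1))·(1 − sum of item variances/Var(T)) = (5/4)·(1 − 8.343/14.583) = 0.535

α = 0.535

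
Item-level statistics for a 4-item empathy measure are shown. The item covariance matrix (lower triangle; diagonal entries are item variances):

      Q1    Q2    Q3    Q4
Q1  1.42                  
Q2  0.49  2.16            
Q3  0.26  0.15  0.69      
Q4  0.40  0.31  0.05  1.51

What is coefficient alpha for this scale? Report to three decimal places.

Σσ²ᵢ = 1.42 + 2.16 + 0.69 + 1.51 = 5.78
Sum of the distinct covariances = 1.66
total variance = 5.78 + 2 × 1.66 = 9.10
α = (k/(k−1))·(1 − Σσ²ᵢ/total variance) = (4/3)·(1 − 5.78/9.10) = 0.486

α = 0.486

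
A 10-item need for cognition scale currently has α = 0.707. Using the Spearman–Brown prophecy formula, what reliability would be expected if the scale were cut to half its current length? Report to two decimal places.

Length factor m = 1/2
α' = m·α / (1 − (1−m)·α)
   = 1/2 × 0.707 / (1 − (1 − 1/2) × 0.707)
   = 0.3535 / 0.6465 = 0.55

predicted reliability = 0.55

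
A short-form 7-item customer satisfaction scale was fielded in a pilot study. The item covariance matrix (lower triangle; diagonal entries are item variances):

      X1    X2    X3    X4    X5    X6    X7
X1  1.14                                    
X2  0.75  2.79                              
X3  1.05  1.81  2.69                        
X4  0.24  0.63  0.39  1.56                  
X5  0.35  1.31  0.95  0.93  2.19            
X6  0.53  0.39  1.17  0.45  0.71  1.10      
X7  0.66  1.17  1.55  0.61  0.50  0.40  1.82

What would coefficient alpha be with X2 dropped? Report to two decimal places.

α = 0.80

Remaining items: X1, X3, X4, X5, X6, X7 (k = 6).
ΣVar(i) = 1.14 + 2.69 + 1.56 + 2.19 + 1.10 + 1.82 = 10.50
total variance = 10.50 + 2 × 10.49 = 31.48
α (item deleted) = (6/5)·(1 − 10.50/31.48) = 0.80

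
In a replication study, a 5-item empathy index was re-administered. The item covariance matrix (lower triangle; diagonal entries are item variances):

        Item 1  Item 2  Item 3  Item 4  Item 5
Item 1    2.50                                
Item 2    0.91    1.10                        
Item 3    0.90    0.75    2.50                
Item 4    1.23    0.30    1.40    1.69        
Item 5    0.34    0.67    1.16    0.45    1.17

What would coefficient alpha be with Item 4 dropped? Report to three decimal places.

Remaining items: Item 1, Item 2, Item 3, Item 5 (k = 4).
Σσ²ᵢ = 2.50 + 1.10 + 2.50 + 1.17 = 7.27
σ²_total = 7.27 + 2 × 4.73 = 16.73
α (item deleted) = (4/3)·(1 − 7.27/16.73) = 0.754

coefficient alpha = 0.754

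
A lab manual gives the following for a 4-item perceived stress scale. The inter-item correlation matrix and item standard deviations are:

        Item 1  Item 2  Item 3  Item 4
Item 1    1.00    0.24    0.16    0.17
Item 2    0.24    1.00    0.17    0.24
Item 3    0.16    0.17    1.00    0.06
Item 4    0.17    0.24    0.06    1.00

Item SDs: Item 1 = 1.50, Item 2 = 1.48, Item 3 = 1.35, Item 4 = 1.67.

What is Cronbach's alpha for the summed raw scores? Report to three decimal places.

Σσ²ᵢ = 1.50² + 1.48² + 1.35² + 1.67² = 9.0518
Covariances σ_ij = r_ij · s_i · s_j:
  σ(Item 1,Item 2) = 0.24 × 1.50 × 1.48 = 0.5328
  σ(Item 1,Item 3) = 0.16 × 1.50 × 1.35 = 0.3240
  σ(Item 1,Item 4) = 0.17 × 1.50 × 1.67 = 0.4259
  σ(Item 2,Item 3) = 0.17 × 1.48 × 1.35 = 0.3397
  σ(Item 2,Item 4) = 0.24 × 1.48 × 1.67 = 0.5932
  σ(Item 3,Item 4) = 0.06 × 1.35 × 1.67 = 0.1353
σ²_T = Σσ²ᵢ + 2·Σσ_ij = 9.0518 + 2 × 2.3509 = 13.7536
α = (4/3)·(1 − 9.0518/13.7536) = 0.456

Cronbach's alpha = 0.456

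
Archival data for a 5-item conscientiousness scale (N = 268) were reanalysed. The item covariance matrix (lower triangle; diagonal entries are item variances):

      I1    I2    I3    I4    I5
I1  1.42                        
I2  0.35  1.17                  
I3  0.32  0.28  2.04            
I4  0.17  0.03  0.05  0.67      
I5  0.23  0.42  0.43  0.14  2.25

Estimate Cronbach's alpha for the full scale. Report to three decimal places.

Σσᵢ² = 1.42 + 1.17 + 2.04 + 0.67 + 2.25 = 7.55
Σ_{i<j} σ_ij = 2.42
σ²_T = 7.55 + 2 × 2.42 = 12.39
α = (k/(k−1))·(1 − Σσᵢ²/σ²_T) = (5/4)·(1 − 7.55/12.39) = 0.488

α = 0.488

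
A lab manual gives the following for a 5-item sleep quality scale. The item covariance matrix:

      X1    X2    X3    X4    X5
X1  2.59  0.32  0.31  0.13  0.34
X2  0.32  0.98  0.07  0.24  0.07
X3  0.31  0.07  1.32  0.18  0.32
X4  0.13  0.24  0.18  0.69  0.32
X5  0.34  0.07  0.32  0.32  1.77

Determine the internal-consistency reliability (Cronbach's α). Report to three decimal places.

Σσ²ᵢ = 2.59 + 0.98 + 1.32 + 0.69 + 1.77 = 7.35
Sum of the distinct covariances = 2.30
σ²_T = 7.35 + 2 × 2.30 = 11.95
α = (k/(k−1))·(1 − Σσ²ᵢ/σ²_T) = (5/4)·(1 − 7.35/11.95) = 0.481

Cronbach's α = 0.481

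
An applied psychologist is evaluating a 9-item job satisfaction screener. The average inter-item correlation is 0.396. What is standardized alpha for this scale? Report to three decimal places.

standardized alpha = 0.855

Standardized α = k·r̄ / (1 + (k−1)·r̄) = 9 × 0.396 / (1 + 8 × 0.396)
  = 3.5640 / 4.1680 = 0.855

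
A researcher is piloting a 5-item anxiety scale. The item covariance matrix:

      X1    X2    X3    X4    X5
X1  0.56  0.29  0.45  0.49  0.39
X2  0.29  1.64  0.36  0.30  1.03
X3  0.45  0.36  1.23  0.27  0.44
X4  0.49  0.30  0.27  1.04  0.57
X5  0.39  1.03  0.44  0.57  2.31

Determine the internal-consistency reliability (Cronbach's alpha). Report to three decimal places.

Σσ²ᵢ = 0.56 + 1.64 + 1.23 + 1.04 + 2.31 = 6.78
Sum of the distinct covariances = 4.59
σ²_T = 6.78 + 2 × 4.59 = 15.96
α = (k/(k−1))·(1 − Σσ²ᵢ/σ²_T) = (5/4)·(1 − 6.78/15.96) = 0.719

α = 0.719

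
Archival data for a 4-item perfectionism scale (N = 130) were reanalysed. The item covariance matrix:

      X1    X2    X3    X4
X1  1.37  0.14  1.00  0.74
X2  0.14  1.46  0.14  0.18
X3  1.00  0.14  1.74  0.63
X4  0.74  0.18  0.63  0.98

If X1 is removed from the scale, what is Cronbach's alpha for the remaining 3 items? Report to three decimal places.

Remaining items: X2, X3, X4 (k = 3).
Σσᵢ² = 1.46 + 1.74 + 0.98 = 4.18
total variance = 4.18 + 2 × 0.95 = 6.08
α (item deleted) = (3/2)·(1 − 4.18/6.08) = 0.469

Cronbach's alpha = 0.469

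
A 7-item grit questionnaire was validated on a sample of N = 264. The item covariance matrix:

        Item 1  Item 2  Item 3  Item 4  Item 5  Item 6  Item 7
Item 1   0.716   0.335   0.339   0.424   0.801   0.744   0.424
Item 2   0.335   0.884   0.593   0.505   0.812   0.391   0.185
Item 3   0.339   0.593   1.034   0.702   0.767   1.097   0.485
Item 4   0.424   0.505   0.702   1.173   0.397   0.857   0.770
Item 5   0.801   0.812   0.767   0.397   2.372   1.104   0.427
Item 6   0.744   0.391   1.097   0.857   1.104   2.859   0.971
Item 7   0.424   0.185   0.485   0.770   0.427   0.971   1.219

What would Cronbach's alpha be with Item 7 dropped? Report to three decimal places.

Cronbach's alpha = 0.823

Remaining items: Item 1, Item 2, Item 3, Item 4, Item 5, Item 6 (k = 6).
sum of item variances = 0.716 + 0.884 + 1.034 + 1.173 + 2.372 + 2.859 = 9.038
Var(T) = 9.038 + 2 × 9.868 = 28.774
α (item deleted) = (6/5)·(1 − 9.038/28.774) = 0.823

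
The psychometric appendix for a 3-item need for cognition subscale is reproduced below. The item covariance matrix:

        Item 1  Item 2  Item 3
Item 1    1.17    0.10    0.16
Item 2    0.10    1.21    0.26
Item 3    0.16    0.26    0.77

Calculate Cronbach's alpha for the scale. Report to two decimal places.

ΣVar(i) = 1.17 + 1.21 + 0.77 = 3.15
Σ_{i<j} σ_ij = 0.52
σ²_total = 3.15 + 2 × 0.52 = 4.19
α = (k/(k−1))·(1 − ΣVar(i)/σ²_total) = (3/2)·(1 − 3.15/4.19) = 0.37

α = 0.37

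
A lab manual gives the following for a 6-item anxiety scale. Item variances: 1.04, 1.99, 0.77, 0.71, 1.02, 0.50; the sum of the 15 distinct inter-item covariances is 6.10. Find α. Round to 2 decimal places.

α = 0.80

Σσ²ᵢ = 1.04 + 1.99 + 0.77 + 0.71 + 1.02 + 0.50 = 6.03
Sum of distinct covariances = 6.10
Var(T) = Σσ²ᵢ + 2·Σcov = 6.03 + 2 × 6.10 = 18.23
α = (6/5)·(1 − 6.03/18.23) = 0.80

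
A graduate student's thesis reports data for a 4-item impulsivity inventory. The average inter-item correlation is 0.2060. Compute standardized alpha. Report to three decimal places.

standardized alpha = 0.509

Standardized α = k·r̄ / (1 + (k−1)·r̄) = 4 × 0.2060 / (1 + 3 × 0.2060)
  = 0.8240 / 1.6180 = 0.509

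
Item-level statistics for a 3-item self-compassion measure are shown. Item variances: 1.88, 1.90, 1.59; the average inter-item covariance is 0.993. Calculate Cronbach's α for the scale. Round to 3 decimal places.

α = 0.789

Σσᵢ² = 1.88 + 1.90 + 1.59 = 5.37
Sum of the 3 distinct covariances = 3 × 0.993 = 2.979
Var(T) = Σσᵢ² + 2·Σcov = 5.37 + 2 × 2.979 = 11.328
α = (3/2)·(1 − 5.37/11.328) = 0.789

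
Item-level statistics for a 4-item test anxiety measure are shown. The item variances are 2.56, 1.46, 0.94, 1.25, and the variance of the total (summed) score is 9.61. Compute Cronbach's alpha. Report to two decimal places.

Σσ²ᵢ = 2.56 + 1.46 + 0.94 + 1.25 = 6.21
α = (k/(k−1))·(1 − Σσ²ᵢ/σ²_T) = (4/3)·(1 − 6.21/9.61) = 0.47

α = 0.47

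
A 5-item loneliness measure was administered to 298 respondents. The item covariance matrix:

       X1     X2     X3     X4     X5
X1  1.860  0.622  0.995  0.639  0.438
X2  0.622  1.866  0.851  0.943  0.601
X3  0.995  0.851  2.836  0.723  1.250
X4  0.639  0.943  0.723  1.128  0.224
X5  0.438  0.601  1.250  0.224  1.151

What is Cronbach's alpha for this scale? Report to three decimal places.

α = 0.778

Σσ²ᵢ = 1.860 + 1.866 + 2.836 + 1.128 + 1.151 = 8.841
Σ_{i<j} σ_ij = 7.286
Var(T) = 8.841 + 2 × 7.286 = 23.413
α = (k/(k−1))·(1 − Σσ²ᵢ/Var(T)) = (5/4)·(1 − 8.841/23.413) = 0.778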